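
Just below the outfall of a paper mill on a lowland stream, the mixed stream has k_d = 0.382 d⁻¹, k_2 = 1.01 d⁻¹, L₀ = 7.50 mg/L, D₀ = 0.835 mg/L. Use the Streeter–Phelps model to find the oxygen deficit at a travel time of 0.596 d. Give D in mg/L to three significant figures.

k_d L₀/(k_2−k_d) = 0.382×7.50/(1.01−0.382) = 2.865/0.6280 = 4.562 mg/L.
e^(−k_d t) = e^(−0.382×0.5960) = 0.7964; e^(−k_2 t) = e^(−1.01×0.5960) = 0.5477.
D = 4.562 × (0.7964 − 0.5477) + 0.835 × 0.5477 = 1.134 + 0.4574 = 1.592 mg/L.

D ≈ 1.59 mg/L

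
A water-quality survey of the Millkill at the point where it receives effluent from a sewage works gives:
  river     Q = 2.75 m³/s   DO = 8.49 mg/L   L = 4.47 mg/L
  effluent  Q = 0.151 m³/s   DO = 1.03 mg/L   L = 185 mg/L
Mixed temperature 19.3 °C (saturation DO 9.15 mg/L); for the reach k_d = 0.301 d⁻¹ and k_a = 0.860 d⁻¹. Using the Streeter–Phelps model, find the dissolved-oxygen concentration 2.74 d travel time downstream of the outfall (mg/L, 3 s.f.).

DO ≈ 6.49 mg/L

Mixed DO = (2.75×8.49 + 0.151×1.03)/(2.75+0.151) = 23.50/2.901 = 8.102 mg/L.
Mixed L₀ = (2.75×4.47 + 0.151×185)/(2.901) = 40.23/2.901 = 13.87 mg/L.
Initial deficit D₀ = C_s − DO₀ = 9.15 − 8.102 = 1.048 mg/L.
D(2.74) = [0.301×13.87/(0.860−0.301)](e^(−0.301×2.74) − e^(−0.860×2.74)) + 1.048 e^(−0.860×2.74)
= 7.467 × (0.4383 − 0.09476) + 1.048 × 0.09476 = 2.665 mg/L.
DO = 9.15 − 2.665 = 6.485 mg/L.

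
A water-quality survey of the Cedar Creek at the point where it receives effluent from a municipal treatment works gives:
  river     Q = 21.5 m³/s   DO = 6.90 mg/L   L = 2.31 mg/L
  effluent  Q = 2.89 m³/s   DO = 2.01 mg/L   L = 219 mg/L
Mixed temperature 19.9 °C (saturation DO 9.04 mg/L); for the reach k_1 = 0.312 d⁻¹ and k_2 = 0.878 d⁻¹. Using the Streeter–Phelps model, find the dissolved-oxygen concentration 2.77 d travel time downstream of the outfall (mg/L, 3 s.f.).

Mixed DO = (21.5×6.90 + 2.89×2.01)/(21.5+2.89) = 154.2/24.39 = 6.321 mg/L.
Mixed L₀ = (21.5×2.31 + 2.89×219)/(24.39) = 682.6/24.39 = 27.99 mg/L.
Initial deficit D₀ = C_s − DO₀ = 9.04 − 6.321 = 2.719 mg/L.
D(2.77) = [0.312×27.99/(0.878−0.312)](e^(−0.312×2.77) − e^(−0.878×2.77)) + 2.719 e^(−0.878×2.77)
= 15.43 × (0.4214 − 0.08786) + 2.719 × 0.08786 = 5.384 mg/L.
DO = 9.04 − 5.384 = 3.656 mg/L.

DO ≈ 3.66 mg/L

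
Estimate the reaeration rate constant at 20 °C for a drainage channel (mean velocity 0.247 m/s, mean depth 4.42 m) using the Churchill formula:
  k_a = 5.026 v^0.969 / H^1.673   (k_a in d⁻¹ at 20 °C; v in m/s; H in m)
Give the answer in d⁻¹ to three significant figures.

k_a ≈ 0.108 d⁻¹

k_a = 5.026 × 0.247^0.969 / 4.42^1.673 = 5.026 × 0.2579 / 12.02 = 0.1079 d⁻¹.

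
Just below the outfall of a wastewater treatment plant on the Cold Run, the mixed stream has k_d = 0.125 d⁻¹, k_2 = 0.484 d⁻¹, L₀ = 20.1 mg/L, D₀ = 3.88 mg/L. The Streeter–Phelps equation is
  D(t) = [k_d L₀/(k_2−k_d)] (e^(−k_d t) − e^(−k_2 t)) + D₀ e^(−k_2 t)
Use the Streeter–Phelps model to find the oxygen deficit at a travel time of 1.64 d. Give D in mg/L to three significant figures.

k_d L₀/(k_2−k_d) = 0.125×20.1/(0.484−0.125) = 2.513/0.3590 = 6.999 mg/L.
e^(−k_d t) = e^(−0.125×1.640) = 0.8146; e^(−k_2 t) = e^(−0.484×1.640) = 0.4521.
D = 6.999 × (0.8146 − 0.4521) + 3.88 × 0.4521 = 2.537 + 1.754 = 4.291 mg/L.

D ≈ 4.29 mg/L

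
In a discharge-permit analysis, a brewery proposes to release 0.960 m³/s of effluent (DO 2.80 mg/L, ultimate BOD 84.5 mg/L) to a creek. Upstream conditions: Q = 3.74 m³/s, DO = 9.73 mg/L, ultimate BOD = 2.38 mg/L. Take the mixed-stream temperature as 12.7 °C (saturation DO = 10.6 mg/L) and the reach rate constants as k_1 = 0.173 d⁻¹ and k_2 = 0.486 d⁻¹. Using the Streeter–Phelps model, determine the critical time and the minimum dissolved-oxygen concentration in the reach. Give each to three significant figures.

Mixed DO = (3.74×9.73 + 0.960×2.80)/(3.74+0.960) = 39.08/4.700 = 8.315 mg/L.
Mixed L₀ = (3.74×2.38 + 0.960×84.5)/(4.700) = 90.02/4.700 = 19.15 mg/L.
Initial deficit D₀ = C_s − DO₀ = 10.6 − 8.315 = 2.285 mg/L.
t_c = (1/0.3130) ln[(0.486/0.173)(1 − 2.285×0.3130/(0.173×19.15))] = 3.195 × ln(2.203) = 2.523 d.
D_c = (0.173/0.486) × 19.15 × e^(−0.173×2.523) = 0.3560 × 19.15 × 0.6463 = 4.406 mg/L.
Minimum DO = 10.6 − 4.406 = 6.194 mg/L.

t_c ≈ 2.52 d; minimum DO ≈ 6.19 mg/L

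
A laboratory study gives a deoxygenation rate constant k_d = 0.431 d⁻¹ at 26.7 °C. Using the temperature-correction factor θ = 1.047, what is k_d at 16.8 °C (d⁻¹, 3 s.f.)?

k_d ≈ 0.274 d⁻¹

k_d(T₂) = k_d(T₁) · θ^(T₂−T₁) = 0.431 × 1.047^(16.8−26.7)
= 0.431 × 1.047^-9.90 = 0.431 × 0.6346 = 0.2735 d⁻¹.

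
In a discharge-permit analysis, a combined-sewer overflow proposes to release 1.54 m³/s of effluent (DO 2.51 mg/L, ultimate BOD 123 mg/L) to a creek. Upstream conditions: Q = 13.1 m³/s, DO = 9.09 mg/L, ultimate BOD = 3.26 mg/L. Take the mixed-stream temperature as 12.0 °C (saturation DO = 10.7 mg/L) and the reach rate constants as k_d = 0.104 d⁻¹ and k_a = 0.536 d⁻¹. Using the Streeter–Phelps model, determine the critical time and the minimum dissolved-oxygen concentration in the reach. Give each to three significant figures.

t_c ≈ 1.66 d; minimum DO ≈ 8.11 mg/L

Mixed DO = (13.1×9.09 + 1.54×2.51)/(13.1+1.54) = 122.9/14.64 = 8.398 mg/L.
Mixed L₀ = (13.1×3.26 + 1.54×123)/(14.64) = 232.1/14.64 = 15.86 mg/L.
Initial deficit D₀ = C_s − DO₀ = 10.7 − 8.398 = 2.302 mg/L.
t_c = (1/0.4320) ln[(0.536/0.104)(1 − 2.302×0.4320/(0.104×15.86))] = 2.315 × ln(2.045) = 1.657 d.
D_c = (0.104/0.536) × 15.86 × e^(−0.104×1.657) = 0.1940 × 15.86 × 0.8417 = 2.590 mg/L.
Minimum DO = 10.7 − 2.590 = 8.110 mg/L.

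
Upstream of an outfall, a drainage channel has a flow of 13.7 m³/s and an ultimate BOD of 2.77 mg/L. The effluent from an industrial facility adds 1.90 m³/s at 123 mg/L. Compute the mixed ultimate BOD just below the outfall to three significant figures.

17.4 mg/L

Flow-weighted mixing: C = (Q_r C_r + Q_w C_w)/(Q_r + Q_w)
= (13.7×2.77 + 1.90×123)/(13.7 + 1.90) = 271.6/15.60 = 17.41 mg/L.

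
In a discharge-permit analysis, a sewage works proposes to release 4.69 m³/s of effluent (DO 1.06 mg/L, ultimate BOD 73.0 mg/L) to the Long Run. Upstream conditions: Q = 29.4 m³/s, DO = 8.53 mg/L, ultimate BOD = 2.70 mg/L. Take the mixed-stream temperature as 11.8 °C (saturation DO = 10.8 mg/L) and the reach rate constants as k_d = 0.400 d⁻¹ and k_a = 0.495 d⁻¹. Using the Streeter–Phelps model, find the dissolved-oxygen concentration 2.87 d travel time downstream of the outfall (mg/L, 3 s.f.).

DO ≈ 6.06 mg/L

Mixed DO = (29.4×8.53 + 4.69×1.06)/(29.4+4.69) = 255.8/34.09 = 7.502 mg/L.
Mixed L₀ = (29.4×2.70 + 4.69×73.0)/(34.09) = 421.8/34.09 = 12.37 mg/L.
Initial deficit D₀ = C_s − DO₀ = 10.8 − 7.502 = 3.298 mg/L.
D(2.87) = [0.400×12.37/(0.495−0.400)](e^(−0.400×2.87) − e^(−0.495×2.87)) + 3.298 e^(−0.495×2.87)
= 52.09 × (0.3173 − 0.2416) + 3.298 × 0.2416 = 4.741 mg/L.
DO = 10.8 − 4.741 = 6.059 mg/L.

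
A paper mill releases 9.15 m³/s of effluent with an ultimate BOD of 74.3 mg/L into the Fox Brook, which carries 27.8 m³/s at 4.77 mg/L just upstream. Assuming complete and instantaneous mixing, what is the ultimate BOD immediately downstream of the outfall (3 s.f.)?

22.0 mg/L

Flow-weighted mixing: C = (Q_r C_r + Q_w C_w)/(Q_r + Q_w)
= (27.8×4.77 + 9.15×74.3)/(27.8 + 9.15) = 812.5/36.95 = 21.99 mg/L.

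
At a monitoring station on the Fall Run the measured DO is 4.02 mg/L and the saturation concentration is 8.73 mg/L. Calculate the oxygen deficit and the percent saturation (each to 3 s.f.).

D = C_s − C = 8.73 − 4.02 = 4.71 mg/L.
% saturation = 4.02/8.73 × 100 = 46.0 %.

D ≈ 4.71 mg/L; 46.0 % saturation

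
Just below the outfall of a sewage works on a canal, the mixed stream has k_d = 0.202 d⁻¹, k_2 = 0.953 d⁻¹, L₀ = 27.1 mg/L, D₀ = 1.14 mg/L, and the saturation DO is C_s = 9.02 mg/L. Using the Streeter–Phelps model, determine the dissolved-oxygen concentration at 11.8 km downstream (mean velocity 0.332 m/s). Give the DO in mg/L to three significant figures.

DO ≈ 6.47 mg/L

Travel time t = x/v = 11.8 km / (0.332 m/s) = 11800 m / 0.332 m/s = 35540 s = 0.4114 d.
k_d L₀/(k_2−k_d) = 0.202×27.1/(0.953−0.202) = 5.474/0.7510 = 7.289 mg/L.
e^(−k_d t) = e^(−0.202×0.4114) = 0.9203; e^(−k_2 t) = e^(−0.953×0.4114) = 0.6757.
D = 7.289 × (0.9203 − 0.6757) + 1.14 × 0.6757 = 1.783 + 0.7703 = 2.553 mg/L.
DO = C_s − D = 9.02 − 2.553 = 6.467 mg/L.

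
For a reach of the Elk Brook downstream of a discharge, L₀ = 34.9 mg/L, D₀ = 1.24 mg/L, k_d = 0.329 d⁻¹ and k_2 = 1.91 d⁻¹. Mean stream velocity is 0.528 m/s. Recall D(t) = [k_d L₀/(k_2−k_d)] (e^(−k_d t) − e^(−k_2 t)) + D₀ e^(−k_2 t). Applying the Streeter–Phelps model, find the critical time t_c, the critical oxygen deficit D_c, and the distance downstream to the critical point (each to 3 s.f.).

At the critical point dD/dt = 0, so k_d L₀ e^(−k_d t) = k_2 D. Substituting D(t) from the Streeter–Phelps equation and solving for t gives
t_c = ln[(k_2/k_d)(1 − D₀(k_2−k_d)/(k_d L₀))] / (k_2−k_d).
Here k_2−k_d = 1.581 d⁻¹ and 1 − D₀(k_2−k_d)/(k_d L₀) = 1 − 1.24×1.581/(0.329×34.9) = 0.8293, so
t_c = ln(5.805 × 0.8293) / 1.581 = 1.572 / 1.581 = 0.9940 d.
D_c = (k_d/k_2) L₀ e^(−k_d t_c) = (0.329/1.91) × 34.9 × e^(−0.329×0.9940) = 0.1723 × 34.9 × 0.7211 = 4.335 mg/L.
x_c = v t_c = 0.528 m/s × 0.9940 d × 86400 s/d = 45350 m ≈ 45.3 km.

t_c ≈ 0.994 d; D_c ≈ 4.33 mg/L; x_c ≈ 45.3 km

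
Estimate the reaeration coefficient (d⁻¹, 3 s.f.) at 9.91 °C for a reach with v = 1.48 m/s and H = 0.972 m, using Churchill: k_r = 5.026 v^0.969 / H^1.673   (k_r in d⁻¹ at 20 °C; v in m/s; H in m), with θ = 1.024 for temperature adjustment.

k_r ≈ 6.07 d⁻¹

k_r(20) = 5.026 × 1.48^0.969 / 0.972^1.673 = 5.026 × 1.462 / 0.9536 = 7.706 d⁻¹.
k_r(9.91) = 7.706 × 1.024^(9.91−20) = 7.706 × 0.7872 = 6.066 d⁻¹.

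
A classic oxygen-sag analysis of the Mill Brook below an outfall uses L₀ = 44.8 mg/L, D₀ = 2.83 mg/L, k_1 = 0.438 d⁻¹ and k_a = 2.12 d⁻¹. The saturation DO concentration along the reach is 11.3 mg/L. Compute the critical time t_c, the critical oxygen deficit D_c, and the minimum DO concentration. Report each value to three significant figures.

t_c = [1/(k_a−k_1)] ln[(k_a/k_1)(1 − D₀(k_a−k_1)/(k_1 L₀))]
= [1/(2.12−0.438)] ln[(2.12/0.438)(1 − 2.83×1.682/(0.438×44.8))]
= (1/1.682) ln[4.840 × 0.7574] = 0.5945 × ln(3.666) = 0.5945 × 1.299 = 0.7724 d.
D_c = (k_1/k_a) L₀ e^(−k_1 t_c) = (0.438/2.12) × 44.8 × e^(−0.438×0.7724) = 0.2066 × 44.8 × 0.7130 = 6.599 mg/L.
Minimum DO = C_s − D_c = 11.3 − 6.599 = 4.701 mg/L.

t_c ≈ 0.772 d; D_c ≈ 6.60 mg/L; min DO ≈ 4.70 mg/L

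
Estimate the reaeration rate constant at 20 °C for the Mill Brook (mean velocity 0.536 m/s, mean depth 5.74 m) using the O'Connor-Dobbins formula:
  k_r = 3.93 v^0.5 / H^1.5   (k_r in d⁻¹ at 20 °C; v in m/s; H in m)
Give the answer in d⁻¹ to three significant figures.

k_r ≈ 0.209 d⁻¹

k_r = 3.93 × 0.536^0.5 / 5.74^1.5 = 3.93 × 0.7321 / 13.75 = 0.2092 d⁻¹.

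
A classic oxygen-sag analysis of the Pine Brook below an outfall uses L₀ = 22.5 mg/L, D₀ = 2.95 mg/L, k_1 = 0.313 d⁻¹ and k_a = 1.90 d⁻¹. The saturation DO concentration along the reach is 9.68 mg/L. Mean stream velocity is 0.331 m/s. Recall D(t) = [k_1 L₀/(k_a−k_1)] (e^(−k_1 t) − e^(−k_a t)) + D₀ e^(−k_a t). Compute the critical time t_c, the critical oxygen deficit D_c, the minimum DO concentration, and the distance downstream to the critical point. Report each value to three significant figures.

t_c ≈ 0.448 d; D_c ≈ 3.22 mg/L; min DO ≈ 6.46 mg/L; x_c ≈ 12.8 km

t_c = [1/(k_a−k_1)] ln[(k_a/k_1)(1 − D₀(k_a−k_1)/(k_1 L₀))]
= [1/(1.90−0.313)] ln[(1.90/0.313)(1 − 2.95×1.587/(0.313×22.5))]
= (1/1.587) ln[6.070 × 0.3352] = 0.6301 × ln(2.035) = 0.6301 × 0.7105 = 0.4477 d.
D_c = (k_1/k_a) L₀ e^(−k_1 t_c) = (0.313/1.90) × 22.5 × e^(−0.313×0.4477) = 0.1647 × 22.5 × 0.8693 = 3.222 mg/L.
Minimum DO = C_s − D_c = 9.68 − 3.222 = 6.458 mg/L.
x_c = v t_c = 0.331 m/s × 0.4477 d × 86400 s/d = 12800 m ≈ 12.8 km.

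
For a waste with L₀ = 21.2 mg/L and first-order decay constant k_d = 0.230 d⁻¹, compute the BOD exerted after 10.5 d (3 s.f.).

y ≈ 19.3 mg/L

y_t = L₀(1 − e^(−k_d t)) = 21.2 × (1 − e^(−0.230×10.5))
= 21.2 × (1 − 0.08937) = 21.2 × 0.9106 = 19.31 mg/L.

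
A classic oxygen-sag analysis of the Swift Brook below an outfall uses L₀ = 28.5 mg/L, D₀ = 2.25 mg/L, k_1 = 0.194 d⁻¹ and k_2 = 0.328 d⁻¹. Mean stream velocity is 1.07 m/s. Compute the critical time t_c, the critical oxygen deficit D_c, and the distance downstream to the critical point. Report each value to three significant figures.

t_c = [1/(k_2−k_1)] ln[(k_2/k_1)(1 − D₀(k_2−k_1)/(k_1 L₀))]
= [1/(0.328−0.194)] ln[(0.328/0.194)(1 − 2.25×0.1340/(0.194×28.5))]
= (1/0.1340) ln[1.691 × 0.9455] = 7.463 × ln(1.599) = 7.463 × 0.4691 = 3.501 d.
D_c = (k_1/k_2) L₀ e^(−k_1 t_c) = (0.194/0.328) × 28.5 × e^(−0.194×3.501) = 0.5915 × 28.5 × 0.5071 = 8.547 mg/L.
x_c = v t_c = 1.07 m/s × 3.501 d × 86400 s/d = 323600 m ≈ 324 km.

t_c ≈ 3.50 d; D_c ≈ 8.55 mg/L; x_c ≈ 324 km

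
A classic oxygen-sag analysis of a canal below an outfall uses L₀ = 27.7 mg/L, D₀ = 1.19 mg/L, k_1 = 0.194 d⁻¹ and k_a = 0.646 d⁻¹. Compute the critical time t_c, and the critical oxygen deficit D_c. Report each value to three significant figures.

t_c = [1/(k_a−k_1)] ln[(k_a/k_1)(1 − D₀(k_a−k_1)/(k_1 L₀))]
= [1/(0.646−0.194)] ln[(0.646/0.194)(1 − 1.19×0.4520/(0.194×27.7))]
= (1/0.4520) ln[3.330 × 0.8999] = 2.212 × ln(2.997) = 2.212 × 1.097 = 2.428 d.
L(t_c) = L₀ e^(−k_1 t_c) = 27.7 × 0.6244 = 17.29 mg/L, and at the critical point k_a D_c = k_1 L, so D_c = (0.194/0.646) × 17.29 = 5.194 mg/L.

t_c ≈ 2.43 d; D_c ≈ 5.19 mg/L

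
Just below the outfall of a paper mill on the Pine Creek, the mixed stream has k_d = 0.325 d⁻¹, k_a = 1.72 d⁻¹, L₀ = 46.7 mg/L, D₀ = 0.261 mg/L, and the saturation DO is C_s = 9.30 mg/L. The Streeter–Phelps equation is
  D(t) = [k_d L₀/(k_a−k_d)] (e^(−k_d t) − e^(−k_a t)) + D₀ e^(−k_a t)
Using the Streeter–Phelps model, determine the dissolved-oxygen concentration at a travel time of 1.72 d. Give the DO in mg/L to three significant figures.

k_d L₀/(k_a−k_d) = 0.325×46.7/(1.72−0.325) = 15.18/1.395 = 10.88 mg/L.
e^(−k_d t) = e^(−0.325×1.720) = 0.5718; e^(−k_a t) = e^(−1.72×1.720) = 0.05190.
D = 10.88 × (0.5718 − 0.05190) + 0.261 × 0.05190 = 5.656 + 0.01355 = 5.670 mg/L.
DO = C_s − D = 9.30 − 5.670 = 3.630 mg/L.

DO ≈ 3.63 mg/L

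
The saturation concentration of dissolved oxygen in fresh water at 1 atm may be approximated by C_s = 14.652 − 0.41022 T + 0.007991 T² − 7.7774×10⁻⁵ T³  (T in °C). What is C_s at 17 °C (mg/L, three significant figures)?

C_s = 14.652 − 0.41022×17 + 0.007991×17² − 7.7774×10⁻⁵×17³ = 9.606 mg/L.

C_s ≈ 9.61 mg/L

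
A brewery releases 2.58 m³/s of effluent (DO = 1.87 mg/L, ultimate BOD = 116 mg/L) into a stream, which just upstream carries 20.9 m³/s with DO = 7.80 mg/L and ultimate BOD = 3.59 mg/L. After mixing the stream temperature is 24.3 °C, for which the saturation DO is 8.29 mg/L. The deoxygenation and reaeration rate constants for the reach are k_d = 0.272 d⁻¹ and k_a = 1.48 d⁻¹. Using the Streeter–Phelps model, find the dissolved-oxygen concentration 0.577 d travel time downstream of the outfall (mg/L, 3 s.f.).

DO ≈ 6.26 mg/L

Mixed DO = (20.9×7.80 + 2.58×1.87)/(20.9+2.58) = 167.8/23.48 = 7.148 mg/L.
Mixed L₀ = (20.9×3.59 + 2.58×116)/(23.48) = 374.3/23.48 = 15.94 mg/L.
Initial deficit D₀ = C_s − DO₀ = 8.29 − 7.148 = 1.142 mg/L.
D(0.577) = [0.272×15.94/(1.48−0.272)](e^(−0.272×0.577) − e^(−1.48×0.577)) + 1.142 e^(−1.48×0.577)
= 3.590 × (0.8548 − 0.4257) + 1.142 × 0.4257 = 2.026 mg/L.
DO = 8.29 − 2.026 = 6.264 mg/L.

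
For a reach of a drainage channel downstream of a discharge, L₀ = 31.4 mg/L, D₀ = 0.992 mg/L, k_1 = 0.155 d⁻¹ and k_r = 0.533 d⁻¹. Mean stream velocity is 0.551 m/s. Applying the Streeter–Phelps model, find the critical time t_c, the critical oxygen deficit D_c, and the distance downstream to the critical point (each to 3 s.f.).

At the critical point dD/dt = 0, so k_1 L₀ e^(−k_1 t) = k_r D. Substituting D(t) from the Streeter–Phelps equation and solving for t gives
t_c = ln[(k_r/k_1)(1 − D₀(k_r−k_1)/(k_1 L₀))] / (k_r−k_1).
Here k_r−k_1 = 0.3780 d⁻¹ and 1 − D₀(k_r−k_1)/(k_1 L₀) = 1 − 0.992×0.3780/(0.155×31.4) = 0.9230, so
t_c = ln(3.439 × 0.9230) / 0.3780 = 1.155 / 0.3780 = 3.055 d.
D_c = (k_1/k_r) L₀ e^(−k_1 t_c) = (0.155/0.533) × 31.4 × e^(−0.155×3.055) = 0.2908 × 31.4 × 0.6228 = 5.687 mg/L.
x_c = v t_c = 0.551 m/s × 3.055 d × 86400 s/d = 145500 m ≈ 145 km.

t_c ≈ 3.06 d; D_c ≈ 5.69 mg/L; x_c ≈ 145 km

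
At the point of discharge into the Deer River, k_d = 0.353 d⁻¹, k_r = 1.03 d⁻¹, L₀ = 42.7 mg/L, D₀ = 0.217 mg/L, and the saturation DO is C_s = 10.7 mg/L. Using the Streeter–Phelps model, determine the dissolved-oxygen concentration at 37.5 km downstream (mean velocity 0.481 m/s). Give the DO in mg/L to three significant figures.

Travel time t = x/v = 37.5 km / (0.481 m/s) = 37500 m / 0.481 m/s = 77960 s = 0.9023 d.
k_d L₀/(k_r−k_d) = 0.353×42.7/(1.03−0.353) = 15.07/0.6770 = 22.26 mg/L.
e^(−k_d t) = e^(−0.353×0.9023) = 0.7272; e^(−k_r t) = e^(−1.03×0.9023) = 0.3948.
D = 22.26 × (0.7272 − 0.3948) + 0.217 × 0.3948 = 7.402 + 0.08567 = 7.487 mg/L.
DO = C_s − D = 10.7 − 7.487 = 3.213 mg/L.

DO ≈ 3.21 mg/L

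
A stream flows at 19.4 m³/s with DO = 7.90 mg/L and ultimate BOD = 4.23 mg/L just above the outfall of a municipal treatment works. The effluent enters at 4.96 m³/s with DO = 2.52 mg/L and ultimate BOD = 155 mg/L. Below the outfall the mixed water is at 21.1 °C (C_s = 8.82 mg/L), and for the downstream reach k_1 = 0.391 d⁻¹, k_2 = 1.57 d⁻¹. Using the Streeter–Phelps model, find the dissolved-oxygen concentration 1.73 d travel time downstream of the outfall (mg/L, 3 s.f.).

DO ≈ 3.56 mg/L

Mixed DO = (19.4×7.90 + 4.96×2.52)/(19.4+4.96) = 165.8/24.36 = 6.805 mg/L.
Mixed L₀ = (19.4×4.23 + 4.96×155)/(24.36) = 850.9/24.36 = 34.93 mg/L.
Initial deficit D₀ = C_s − DO₀ = 8.82 − 6.805 = 2.015 mg/L.
D(1.73) = [0.391×34.93/(1.57−0.391)](e^(−0.391×1.73) − e^(−1.57×1.73)) + 2.015 e^(−1.57×1.73)
= 11.58 × (0.5084 − 0.06613) + 2.015 × 0.06613 = 5.257 mg/L.
DO = 8.82 − 5.257 = 3.563 mg/L.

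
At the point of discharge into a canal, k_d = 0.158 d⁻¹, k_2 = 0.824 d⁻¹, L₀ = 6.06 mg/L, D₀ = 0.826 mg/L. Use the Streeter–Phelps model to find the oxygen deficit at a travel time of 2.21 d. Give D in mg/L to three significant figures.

k_d L₀/(k_2−k_d) = 0.158×6.06/(0.824−0.158) = 0.9575/0.6660 = 1.438 mg/L.
e^(−k_d t) = e^(−0.158×2.210) = 0.7053; e^(−k_2 t) = e^(−0.824×2.210) = 0.1619.
D = 1.438 × (0.7053 − 0.1619) + 0.826 × 0.1619 = 0.7812 + 0.1337 = 0.9149 mg/L.

D ≈ 0.915 mg/L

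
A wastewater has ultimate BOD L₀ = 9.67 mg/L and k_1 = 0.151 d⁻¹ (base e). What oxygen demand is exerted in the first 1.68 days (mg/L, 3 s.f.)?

y_t = L₀(1 − e^(−k_1 t)) = 9.67 × (1 − e^(−0.151×1.68))
= 9.67 × (1 − 0.7759) = 9.67 × 0.2241 = 2.167 mg/L.

y ≈ 2.17 mg/L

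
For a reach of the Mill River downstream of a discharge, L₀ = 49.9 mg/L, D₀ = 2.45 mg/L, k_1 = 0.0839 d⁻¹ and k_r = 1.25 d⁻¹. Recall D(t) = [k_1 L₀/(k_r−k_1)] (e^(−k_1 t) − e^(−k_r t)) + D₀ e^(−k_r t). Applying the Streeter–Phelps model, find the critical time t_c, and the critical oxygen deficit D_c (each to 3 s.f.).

t_c ≈ 1.33 d; D_c ≈ 2.99 mg/L

With k_r/k_1 = 14.90 and 1 − D₀(k_r−k_1)/(k_1 L₀) = 0.3176,
t_c = ln(14.90 × 0.3176) / (1.25 − 0.0839) = ln(4.732) / 1.166 = 1.554/1.166 = 1.333 d.
L(t_c) = L₀ e^(−k_1 t_c) = 49.9 × 0.8942 = 44.62 mg/L, and at the critical point k_r D_c = k_1 L, so D_c = (0.0839/1.25) × 44.62 = 2.995 mg/L.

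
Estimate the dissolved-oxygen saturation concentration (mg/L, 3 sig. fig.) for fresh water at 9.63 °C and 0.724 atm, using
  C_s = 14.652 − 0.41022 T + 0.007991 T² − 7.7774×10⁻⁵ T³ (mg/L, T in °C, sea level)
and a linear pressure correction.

At sea level: C_s = 14.652 − 0.41022×9.63 + 0.007991×9.63² − 7.7774×10⁻⁵×9.63³ = 11.37 mg/L.
Pressure correction: C_s' = 11.37 × 0.724 = 8.234 mg/L.

C_s ≈ 8.23 mg/L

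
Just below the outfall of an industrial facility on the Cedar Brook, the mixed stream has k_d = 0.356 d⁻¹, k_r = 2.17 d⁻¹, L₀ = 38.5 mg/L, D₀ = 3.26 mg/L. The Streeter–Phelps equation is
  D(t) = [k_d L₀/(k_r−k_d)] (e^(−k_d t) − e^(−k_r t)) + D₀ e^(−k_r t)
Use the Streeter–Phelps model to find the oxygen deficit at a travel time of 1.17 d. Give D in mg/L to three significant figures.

k_d L₀/(k_r−k_d) = 0.356×38.5/(2.17−0.356) = 13.71/1.814 = 7.556 mg/L.
e^(−k_d t) = e^(−0.356×1.170) = 0.6593; e^(−k_r t) = e^(−2.17×1.170) = 0.07895.
D = 7.556 × (0.6593 − 0.07895) + 3.26 × 0.07895 = 4.385 + 0.2574 = 4.643 mg/L.

D ≈ 4.64 mg/L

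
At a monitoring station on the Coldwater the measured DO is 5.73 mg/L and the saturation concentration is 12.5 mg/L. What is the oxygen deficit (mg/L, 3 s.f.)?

D ≈ 6.77 mg/L

D = C_s − C = 12.5 − 5.73 = 6.77 mg/L.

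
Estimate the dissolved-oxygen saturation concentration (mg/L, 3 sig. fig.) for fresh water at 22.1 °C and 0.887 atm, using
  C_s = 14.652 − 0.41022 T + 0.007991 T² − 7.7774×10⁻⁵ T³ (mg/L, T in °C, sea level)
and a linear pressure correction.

C_s ≈ 7.67 mg/L

At sea level: C_s = 14.652 − 0.41022×22.1 + 0.007991×22.1² − 7.7774×10⁻⁵×22.1³ = 8.650 mg/L.
Pressure correction: C_s' = 8.650 × 0.887 = 7.672 mg/L.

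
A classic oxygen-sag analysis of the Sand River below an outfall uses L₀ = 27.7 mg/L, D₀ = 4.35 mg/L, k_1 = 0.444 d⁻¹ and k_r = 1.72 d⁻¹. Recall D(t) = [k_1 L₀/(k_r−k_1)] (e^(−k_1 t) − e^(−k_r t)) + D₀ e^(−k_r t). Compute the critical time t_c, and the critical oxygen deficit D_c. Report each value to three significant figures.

t_c ≈ 0.591 d; D_c ≈ 5.50 mg/L

With k_r/k_1 = 3.874 and 1 − D₀(k_r−k_1)/(k_1 L₀) = 0.5487,
t_c = ln(3.874 × 0.5487) / (1.72 − 0.444) = ln(2.126) / 1.276 = 0.7540/1.276 = 0.5909 d.
D_c = (k_1/k_r) L₀ e^(−k_1 t_c) = (0.444/1.72) × 27.7 × e^(−0.444×0.5909) = 0.2581 × 27.7 × 0.7692 = 5.500 mg/L.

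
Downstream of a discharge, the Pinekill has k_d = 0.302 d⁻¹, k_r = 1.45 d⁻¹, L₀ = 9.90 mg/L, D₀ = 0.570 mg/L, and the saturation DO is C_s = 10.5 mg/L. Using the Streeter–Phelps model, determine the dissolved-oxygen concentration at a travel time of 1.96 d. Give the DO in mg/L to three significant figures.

DO ≈ 9.18 mg/L

k_d L₀/(k_r−k_d) = 0.302×9.90/(1.45−0.302) = 2.990/1.148 = 2.604 mg/L.
e^(−k_d t) = e^(−0.302×1.960) = 0.5533; e^(−k_r t) = e^(−1.45×1.960) = 0.05831.
D = 2.604 × (0.5533 − 0.05831) + 0.570 × 0.05831 = 1.289 + 0.03324 = 1.322 mg/L.
DO = C_s − D = 10.5 − 1.322 = 9.178 mg/L.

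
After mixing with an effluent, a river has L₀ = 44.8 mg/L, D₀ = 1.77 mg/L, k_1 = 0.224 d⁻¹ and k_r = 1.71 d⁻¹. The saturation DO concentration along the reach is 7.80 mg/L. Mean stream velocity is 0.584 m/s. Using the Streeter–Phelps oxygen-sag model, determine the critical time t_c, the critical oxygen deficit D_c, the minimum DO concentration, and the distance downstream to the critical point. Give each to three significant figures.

t_c ≈ 1.16 d; D_c ≈ 4.52 mg/L; min DO ≈ 3.28 mg/L; x_c ≈ 58.7 km

At the critical point dD/dt = 0, so k_1 L₀ e^(−k_1 t) = k_r D. Substituting D(t) from the Streeter–Phelps equation and solving for t gives
t_c = ln[(k_r/k_1)(1 − D₀(k_r−k_1)/(k_1 L₀))] / (k_r−k_1).
Here k_r−k_1 = 1.486 d⁻¹ and 1 − D₀(k_r−k_1)/(k_1 L₀) = 1 − 1.77×1.486/(0.224×44.8) = 0.7379, so
t_c = ln(7.634 × 0.7379) / 1.486 = 1.729 / 1.486 = 1.163 d.
D_c = (k_1/k_r) L₀ e^(−k_1 t_c) = (0.224/1.71) × 44.8 × e^(−0.224×1.163) = 0.1310 × 44.8 × 0.7706 = 4.522 mg/L.
Minimum DO = C_s − D_c = 7.80 − 4.522 = 3.278 mg/L.
x_c = v t_c = 0.584 m/s × 1.163 d × 86400 s/d = 58700 m ≈ 58.7 km.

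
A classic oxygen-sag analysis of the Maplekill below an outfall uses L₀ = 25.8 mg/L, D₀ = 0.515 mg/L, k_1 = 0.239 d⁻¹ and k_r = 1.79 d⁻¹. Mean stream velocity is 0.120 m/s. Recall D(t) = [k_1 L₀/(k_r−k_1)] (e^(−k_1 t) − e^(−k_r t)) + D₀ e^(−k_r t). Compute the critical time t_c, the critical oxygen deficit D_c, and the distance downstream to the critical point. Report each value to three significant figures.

t_c ≈ 1.21 d; D_c ≈ 2.58 mg/L; x_c ≈ 12.5 km

t_c = [1/(k_r−k_1)] ln[(k_r/k_1)(1 − D₀(k_r−k_1)/(k_1 L₀))]
= [1/(1.79−0.239)] ln[(1.79/0.239)(1 − 0.515×1.551/(0.239×25.8))]
= (1/1.551) ln[7.490 × 0.8705] = 0.6447 × ln(6.519) = 0.6447 × 1.875 = 1.209 d.
L(t_c) = L₀ e^(−k_1 t_c) = 25.8 × 0.7491 = 19.33 mg/L, and at the critical point k_r D_c = k_1 L, so D_c = (0.239/1.79) × 19.33 = 2.580 mg/L.
x_c = v t_c = 0.120 m/s × 1.209 d × 86400 s/d = 12530 m ≈ 12.5 km.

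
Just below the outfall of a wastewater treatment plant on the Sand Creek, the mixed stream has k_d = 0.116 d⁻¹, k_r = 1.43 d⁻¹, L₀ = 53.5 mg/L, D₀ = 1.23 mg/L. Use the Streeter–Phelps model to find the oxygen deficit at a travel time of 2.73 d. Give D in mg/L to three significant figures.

k_d L₀/(k_r−k_d) = 0.116×53.5/(1.43−0.116) = 6.206/1.314 = 4.723 mg/L.
e^(−k_d t) = e^(−0.116×2.730) = 0.7286; e^(−k_r t) = e^(−1.43×2.730) = 0.02016.
D = 4.723 × (0.7286 − 0.02016) + 1.23 × 0.02016 = 3.346 + 0.02480 = 3.371 mg/L.

D ≈ 3.37 mg/L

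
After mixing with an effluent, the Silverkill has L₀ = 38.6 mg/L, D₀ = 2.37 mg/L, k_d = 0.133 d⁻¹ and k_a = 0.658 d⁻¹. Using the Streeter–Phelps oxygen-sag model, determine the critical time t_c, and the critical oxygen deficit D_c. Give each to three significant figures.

t_c = [1/(k_a−k_d)] ln[(k_a/k_d)(1 − D₀(k_a−k_d)/(k_d L₀))]
= [1/(0.658−0.133)] ln[(0.658/0.133)(1 − 2.37×0.5250/(0.133×38.6))]
= (1/0.5250) ln[4.947 × 0.7576] = 1.905 × ln(3.748) = 1.905 × 1.321 = 2.517 d.
L(t_c) = L₀ e^(−k_d t_c) = 38.6 × 0.7155 = 27.62 mg/L, and at the critical point k_a D_c = k_d L, so D_c = (0.133/0.658) × 27.62 = 5.583 mg/L.

t_c ≈ 2.52 d; D_c ≈ 5.58 mg/L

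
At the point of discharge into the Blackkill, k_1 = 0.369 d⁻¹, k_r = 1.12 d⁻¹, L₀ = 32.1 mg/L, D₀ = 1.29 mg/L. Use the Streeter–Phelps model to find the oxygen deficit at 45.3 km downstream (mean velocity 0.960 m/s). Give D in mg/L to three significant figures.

D ≈ 5.04 mg/L

Travel time t = x/v = 45.3 km / (0.960 m/s) = 45300 m / 0.960 m/s = 47190 s = 0.5462 d.
k_1 L₀/(k_r−k_1) = 0.369×32.1/(1.12−0.369) = 11.84/0.7510 = 15.77 mg/L.
e^(−k_1 t) = e^(−0.369×0.5462) = 0.8175; e^(−k_r t) = e^(−1.12×0.5462) = 0.5424.
D = 15.77 × (0.8175 − 0.5424) + 1.29 × 0.5424 = 4.338 + 0.6997 = 5.038 mg/L.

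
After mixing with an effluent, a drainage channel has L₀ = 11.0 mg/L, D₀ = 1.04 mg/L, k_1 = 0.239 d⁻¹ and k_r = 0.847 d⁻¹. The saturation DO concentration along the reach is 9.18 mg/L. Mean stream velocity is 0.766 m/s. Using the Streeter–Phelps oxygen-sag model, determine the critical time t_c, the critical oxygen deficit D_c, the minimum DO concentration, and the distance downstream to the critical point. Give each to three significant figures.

At the critical point dD/dt = 0, so k_1 L₀ e^(−k_1 t) = k_r D. Substituting D(t) from the Streeter–Phelps equation and solving for t gives
t_c = ln[(k_r/k_1)(1 − D₀(k_r−k_1)/(k_1 L₀))] / (k_r−k_1).
Here k_r−k_1 = 0.6080 d⁻¹ and 1 − D₀(k_r−k_1)/(k_1 L₀) = 1 − 1.04×0.6080/(0.239×11.0) = 0.7595, so
t_c = ln(3.544 × 0.7595) / 0.6080 = 0.9901 / 0.6080 = 1.628 d.
L(t_c) = L₀ e^(−k_1 t_c) = 11.0 × 0.6776 = 7.454 mg/L, and at the critical point k_r D_c = k_1 L, so D_c = (0.239/0.847) × 7.454 = 2.103 mg/L.
Minimum DO = C_s − D_c = 9.18 − 2.103 = 7.077 mg/L.
x_c = v t_c = 0.766 m/s × 1.628 d × 86400 s/d = 107800 m ≈ 108 km.

t_c ≈ 1.63 d; D_c ≈ 2.10 mg/L; min DO ≈ 7.08 mg/L; x_c ≈ 108 km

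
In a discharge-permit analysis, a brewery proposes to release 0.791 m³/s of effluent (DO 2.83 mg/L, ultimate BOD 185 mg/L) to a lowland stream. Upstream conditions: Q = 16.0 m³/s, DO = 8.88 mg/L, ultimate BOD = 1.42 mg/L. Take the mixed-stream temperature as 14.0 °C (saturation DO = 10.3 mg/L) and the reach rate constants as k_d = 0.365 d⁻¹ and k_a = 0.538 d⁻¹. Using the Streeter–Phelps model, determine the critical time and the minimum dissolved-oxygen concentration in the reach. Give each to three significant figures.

t_c ≈ 1.76 d; minimum DO ≈ 6.71 mg/L

Mixed DO = (16.0×8.88 + 0.791×2.83)/(16.0+0.791) = 144.3/16.79 = 8.595 mg/L.
Mixed L₀ = (16.0×1.42 + 0.791×185)/(16.79) = 169.1/16.79 = 10.07 mg/L.
Initial deficit D₀ = C_s − DO₀ = 10.3 − 8.595 = 1.705 mg/L.
t_c = (1/0.1730) ln[(0.538/0.365)(1 − 1.705×0.1730/(0.365×10.07))] = 5.780 × ln(1.356) = 1.759 d.
D_c = (0.365/0.538) × 10.07 × e^(−0.365×1.759) = 0.6784 × 10.07 × 0.5262 = 3.595 mg/L.
Minimum DO = 10.3 − 3.595 = 6.705 mg/L.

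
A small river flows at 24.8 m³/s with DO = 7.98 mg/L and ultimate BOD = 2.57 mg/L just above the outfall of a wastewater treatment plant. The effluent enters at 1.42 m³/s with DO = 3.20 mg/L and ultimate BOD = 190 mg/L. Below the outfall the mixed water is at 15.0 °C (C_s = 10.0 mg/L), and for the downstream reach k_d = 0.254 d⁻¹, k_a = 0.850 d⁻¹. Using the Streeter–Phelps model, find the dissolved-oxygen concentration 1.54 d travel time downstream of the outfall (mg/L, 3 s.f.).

DO ≈ 7.18 mg/L

Mixed DO = (24.8×7.98 + 1.42×3.20)/(24.8+1.42) = 202.4/26.22 = 7.721 mg/L.
Mixed L₀ = (24.8×2.57 + 1.42×190)/(26.22) = 333.5/26.22 = 12.72 mg/L.
Initial deficit D₀ = C_s − DO₀ = 10.0 − 7.721 = 2.279 mg/L.
D(1.54) = [0.254×12.72/(0.850−0.254)](e^(−0.254×1.54) − e^(−0.850×1.54)) + 2.279 e^(−0.850×1.54)
= 5.421 × (0.6763 − 0.2701) + 2.279 × 0.2701 = 2.818 mg/L.
DO = 10.0 − 2.818 = 7.182 mg/L.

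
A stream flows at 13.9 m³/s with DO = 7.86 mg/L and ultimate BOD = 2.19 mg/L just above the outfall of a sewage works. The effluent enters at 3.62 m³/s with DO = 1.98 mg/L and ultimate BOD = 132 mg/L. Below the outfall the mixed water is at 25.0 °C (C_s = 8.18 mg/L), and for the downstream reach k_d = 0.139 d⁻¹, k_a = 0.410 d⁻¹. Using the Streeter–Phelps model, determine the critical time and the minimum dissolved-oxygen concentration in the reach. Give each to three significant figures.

t_c ≈ 3.59 d; minimum DO ≈ 2.21 mg/L

Mixed DO = (13.9×7.86 + 3.62×1.98)/(13.9+3.62) = 116.4/17.52 = 6.645 mg/L.
Mixed L₀ = (13.9×2.19 + 3.62×132)/(17.52) = 508.3/17.52 = 29.01 mg/L.
Initial deficit D₀ = C_s − DO₀ = 8.18 − 6.645 = 1.535 mg/L.
t_c = (1/0.2710) ln[(0.410/0.139)(1 − 1.535×0.2710/(0.139×29.01))] = 3.690 × ln(2.645) = 3.590 d.
D_c = (0.139/0.410) × 29.01 × e^(−0.139×3.590) = 0.3390 × 29.01 × 0.6072 = 5.972 mg/L.
Minimum DO = 8.18 − 5.972 = 2.208 mg/L.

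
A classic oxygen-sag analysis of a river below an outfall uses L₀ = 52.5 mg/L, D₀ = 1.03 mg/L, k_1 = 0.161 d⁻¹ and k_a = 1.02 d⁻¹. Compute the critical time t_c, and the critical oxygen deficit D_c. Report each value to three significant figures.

t_c ≈ 2.02 d; D_c ≈ 5.99 mg/L

With k_a/k_1 = 6.335 and 1 − D₀(k_a−k_1)/(k_1 L₀) = 0.8953,
t_c = ln(6.335 × 0.8953) / (1.02 − 0.161) = ln(5.672) / 0.8590 = 1.736/0.8590 = 2.020 d.
L(t_c) = L₀ e^(−k_1 t_c) = 52.5 × 0.7223 = 37.92 mg/L, and at the critical point k_a D_c = k_1 L, so D_c = (0.161/1.02) × 37.92 = 5.986 mg/L.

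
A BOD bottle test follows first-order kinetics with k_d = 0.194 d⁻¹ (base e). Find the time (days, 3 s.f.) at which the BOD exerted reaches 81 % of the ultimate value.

y/L₀ = 1 − e^(−k_d t) = 0.81 ⇒ e^(−k_d t) = 0.190
t = −ln(0.190) / 0.194 = 1.661 / 0.194 = 8.560 d.

t ≈ 8.56 d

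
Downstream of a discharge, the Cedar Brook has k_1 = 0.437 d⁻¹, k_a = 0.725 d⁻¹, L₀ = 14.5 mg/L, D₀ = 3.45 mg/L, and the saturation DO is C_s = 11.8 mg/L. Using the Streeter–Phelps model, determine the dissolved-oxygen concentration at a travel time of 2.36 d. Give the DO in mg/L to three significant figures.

k_1 L₀/(k_a−k_1) = 0.437×14.5/(0.725−0.437) = 6.337/0.2880 = 22.00 mg/L.
e^(−k_1 t) = e^(−0.437×2.360) = 0.3565; e^(−k_a t) = e^(−0.725×2.360) = 0.1807.
D = 22.00 × (0.3565 − 0.1807) + 3.45 × 0.1807 = 3.869 + 0.6234 = 4.492 mg/L.
DO = C_s − D = 11.8 − 4.492 = 7.308 mg/L.

DO ≈ 7.31 mg/L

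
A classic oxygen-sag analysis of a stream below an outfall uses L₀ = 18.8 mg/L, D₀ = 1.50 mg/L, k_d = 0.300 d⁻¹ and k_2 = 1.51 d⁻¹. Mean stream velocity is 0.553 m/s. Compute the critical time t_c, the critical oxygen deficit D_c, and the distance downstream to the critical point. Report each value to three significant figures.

t_c ≈ 1.01 d; D_c ≈ 2.75 mg/L; x_c ≈ 48.5 km

With k_2/k_d = 5.033 and 1 − D₀(k_2−k_d)/(k_d L₀) = 0.6782,
t_c = ln(5.033 × 0.6782) / (1.51 − 0.300) = ln(3.414) / 1.210 = 1.228/1.210 = 1.015 d.
L(t_c) = L₀ e^(−k_d t_c) = 18.8 × 0.7376 = 13.87 mg/L, and at the critical point k_2 D_c = k_d L, so D_c = (0.300/1.51) × 13.87 = 2.755 mg/L.
x_c = v t_c = 0.553 m/s × 1.015 d × 86400 s/d = 48480 m ≈ 48.5 km.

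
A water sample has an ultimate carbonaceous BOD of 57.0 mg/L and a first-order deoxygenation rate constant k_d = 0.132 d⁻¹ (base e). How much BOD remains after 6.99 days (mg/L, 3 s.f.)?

L_t = L₀ e^(−k_d t) = 57.0 × e^(−0.132×6.99) = 57.0 × 0.3975 = 22.65 mg/L.

L ≈ 22.7 mg/L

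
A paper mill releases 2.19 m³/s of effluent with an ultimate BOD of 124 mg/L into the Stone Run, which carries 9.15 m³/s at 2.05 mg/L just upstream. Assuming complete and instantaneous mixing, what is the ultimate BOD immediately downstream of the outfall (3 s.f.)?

Flow-weighted mixing: C = (Q_r C_r + Q_w C_w)/(Q_r + Q_w)
= (9.15×2.05 + 2.19×124)/(9.15 + 2.19) = 290.3/11.34 = 25.60 mg/L.

25.6 mg/L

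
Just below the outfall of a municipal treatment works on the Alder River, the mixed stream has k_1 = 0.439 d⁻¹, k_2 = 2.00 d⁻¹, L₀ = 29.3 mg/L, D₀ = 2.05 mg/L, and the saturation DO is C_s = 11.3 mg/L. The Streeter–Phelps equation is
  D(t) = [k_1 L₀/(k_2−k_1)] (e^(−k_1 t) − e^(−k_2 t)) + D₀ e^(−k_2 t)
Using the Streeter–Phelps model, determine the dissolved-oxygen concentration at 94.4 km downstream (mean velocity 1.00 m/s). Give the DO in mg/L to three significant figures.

Travel time t = x/v = 94.4 km / (1.00 m/s) = 94400 m / 1.00 m/s = 94400 s = 1.093 d.
k_1 L₀/(k_2−k_1) = 0.439×29.3/(2.00−0.439) = 12.86/1.561 = 8.240 mg/L.
e^(−k_1 t) = e^(−0.439×1.093) = 0.6190; e^(−k_2 t) = e^(−2.00×1.093) = 0.1125.
D = 8.240 × (0.6190 − 0.1125) + 2.05 × 0.1125 = 4.174 + 0.2305 = 4.404 mg/L.
DO = C_s − D = 11.3 − 4.404 = 6.896 mg/L.

DO ≈ 6.90 mg/L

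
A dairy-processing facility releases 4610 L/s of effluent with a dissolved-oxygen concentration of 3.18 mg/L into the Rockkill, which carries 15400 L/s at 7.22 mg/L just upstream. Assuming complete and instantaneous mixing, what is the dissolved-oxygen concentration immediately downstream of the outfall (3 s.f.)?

6.29 mg/L

Flow-weighted mixing: C = (Q_r C_r + Q_w C_w)/(Q_r + Q_w)
= (15400×7.22 + 4610×3.18)/(15400 + 4610) = 125800/20010 = 6.289 mg/L.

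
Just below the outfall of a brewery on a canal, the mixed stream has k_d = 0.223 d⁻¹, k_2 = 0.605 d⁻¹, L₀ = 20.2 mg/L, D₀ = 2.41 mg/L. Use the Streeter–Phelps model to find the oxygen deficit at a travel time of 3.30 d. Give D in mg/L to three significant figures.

k_d L₀/(k_2−k_d) = 0.223×20.2/(0.605−0.223) = 4.505/0.3820 = 11.79 mg/L.
e^(−k_d t) = e^(−0.223×3.300) = 0.4791; e^(−k_2 t) = e^(−0.605×3.300) = 0.1358.
D = 11.79 × (0.4791 − 0.1358) + 2.41 × 0.1358 = 4.048 + 0.3273 = 4.375 mg/L.

D ≈ 4.38 mg/L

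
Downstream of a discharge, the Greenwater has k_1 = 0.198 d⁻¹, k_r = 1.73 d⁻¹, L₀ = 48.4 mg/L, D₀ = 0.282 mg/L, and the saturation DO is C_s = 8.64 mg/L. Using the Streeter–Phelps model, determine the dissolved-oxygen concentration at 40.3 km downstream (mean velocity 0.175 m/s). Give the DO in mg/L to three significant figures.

Travel time t = x/v = 40.3 km / (0.175 m/s) = 40300 m / 0.175 m/s = 230300 s = 2.665 d.
k_1 L₀/(k_r−k_1) = 0.198×48.4/(1.73−0.198) = 9.583/1.532 = 6.255 mg/L.
e^(−k_1 t) = e^(−0.198×2.665) = 0.5899; e^(−k_r t) = e^(−1.73×2.665) = 0.009941.
D = 6.255 × (0.5899 − 0.009941) + 0.282 × 0.009941 = 3.628 + 0.002803 = 3.631 mg/L.
DO = C_s − D = 8.64 − 3.631 = 5.009 mg/L.

DO ≈ 5.01 mg/L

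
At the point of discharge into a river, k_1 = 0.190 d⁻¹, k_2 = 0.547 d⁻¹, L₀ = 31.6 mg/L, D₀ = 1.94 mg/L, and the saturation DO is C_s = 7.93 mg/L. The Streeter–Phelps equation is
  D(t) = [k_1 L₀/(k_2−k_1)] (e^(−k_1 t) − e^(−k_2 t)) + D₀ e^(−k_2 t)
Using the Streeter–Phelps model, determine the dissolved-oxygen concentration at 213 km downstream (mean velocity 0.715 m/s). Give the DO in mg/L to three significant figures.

Travel time t = x/v = 213 km / (0.715 m/s) = 213000 m / 0.715 m/s = 297900 s = 3.448 d.
k_1 L₀/(k_2−k_1) = 0.190×31.6/(0.547−0.190) = 6.004/0.3570 = 16.82 mg/L.
e^(−k_1 t) = e^(−0.190×3.448) = 0.5194; e^(−k_2 t) = e^(−0.547×3.448) = 0.1517.
D = 16.82 × (0.5194 − 0.1517) + 1.94 × 0.1517 = 6.184 + 0.2942 = 6.478 mg/L.
DO = C_s − D = 7.93 − 6.478 = 1.452 mg/L.

DO ≈ 1.45 mg/L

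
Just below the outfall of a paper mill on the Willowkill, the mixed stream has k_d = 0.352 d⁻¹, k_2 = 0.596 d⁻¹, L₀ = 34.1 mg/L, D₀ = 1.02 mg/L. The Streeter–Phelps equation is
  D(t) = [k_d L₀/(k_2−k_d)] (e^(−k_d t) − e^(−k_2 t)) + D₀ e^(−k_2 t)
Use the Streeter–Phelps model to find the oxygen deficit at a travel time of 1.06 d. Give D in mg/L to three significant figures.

k_d L₀/(k_2−k_d) = 0.352×34.1/(0.596−0.352) = 12.00/0.2440 = 49.19 mg/L.
e^(−k_d t) = e^(−0.352×1.060) = 0.6886; e^(−k_2 t) = e^(−0.596×1.060) = 0.5317.
D = 49.19 × (0.6886 − 0.5317) + 1.02 × 0.5317 = 7.720 + 0.5423 = 8.262 mg/L.

D ≈ 8.26 mg/L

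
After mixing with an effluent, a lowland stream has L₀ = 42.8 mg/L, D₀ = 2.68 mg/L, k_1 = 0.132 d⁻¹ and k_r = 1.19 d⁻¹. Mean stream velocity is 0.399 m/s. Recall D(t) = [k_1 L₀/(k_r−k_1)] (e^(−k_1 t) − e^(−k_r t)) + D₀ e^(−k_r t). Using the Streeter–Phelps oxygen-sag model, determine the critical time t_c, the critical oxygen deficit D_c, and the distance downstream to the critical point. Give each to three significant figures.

t_c ≈ 1.42 d; D_c ≈ 3.94 mg/L; x_c ≈ 48.9 km

t_c = [1/(k_r−k_1)] ln[(k_r/k_1)(1 − D₀(k_r−k_1)/(k_1 L₀))]
= [1/(1.19−0.132)] ln[(1.19/0.132)(1 − 2.68×1.058/(0.132×42.8))]
= (1/1.058) ln[9.015 × 0.4981] = 0.9452 × ln(4.491) = 0.9452 × 1.502 = 1.420 d.
L(t_c) = L₀ e^(−k_1 t_c) = 42.8 × 0.8291 = 35.49 mg/L, and at the critical point k_r D_c = k_1 L, so D_c = (0.132/1.19) × 35.49 = 3.936 mg/L.
x_c = v t_c = 0.399 m/s × 1.420 d × 86400 s/d = 48940 m ≈ 48.9 km.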